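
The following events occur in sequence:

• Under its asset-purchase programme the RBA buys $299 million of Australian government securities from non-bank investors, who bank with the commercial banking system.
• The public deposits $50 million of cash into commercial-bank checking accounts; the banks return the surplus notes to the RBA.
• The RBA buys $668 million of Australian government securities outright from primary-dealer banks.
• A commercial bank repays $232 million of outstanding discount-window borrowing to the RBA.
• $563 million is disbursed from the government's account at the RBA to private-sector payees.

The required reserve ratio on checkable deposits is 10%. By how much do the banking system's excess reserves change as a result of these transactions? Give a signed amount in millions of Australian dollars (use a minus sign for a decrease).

Asset purchase (from non-banks) $299 million: reserves +$299M, deposits +$299M.
Currency deposit $50 million: reserves +$50M, deposits +$50M.
OMO purchase (from banks) $668 million: reserves +$668M, deposits 0.
Discount-window repayment $232 million: reserves −$232M, deposits 0.
Government spending $563 million: reserves +$563M, deposits +$563M.
Totals: Δreserves = +$1348M, Δdeposits = +$912M.
Δrequired reserves = 10% × +$912M = +$91.2M.
Δexcess reserves = Δreserves − Δrequired = +$1348M − (+$91.2M) = +$1256.8 million.

+$1256.8 million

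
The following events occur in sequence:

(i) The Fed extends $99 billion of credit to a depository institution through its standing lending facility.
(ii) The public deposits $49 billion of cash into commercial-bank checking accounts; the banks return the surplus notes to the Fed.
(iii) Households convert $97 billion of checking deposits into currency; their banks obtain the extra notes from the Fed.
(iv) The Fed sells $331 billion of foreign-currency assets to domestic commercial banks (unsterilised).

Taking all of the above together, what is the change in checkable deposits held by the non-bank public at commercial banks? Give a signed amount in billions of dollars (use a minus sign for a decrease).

Fed balance sheet:
  Assets:      Loans to banks +$99B, Foreign assets −$331B
  Liabilities: Bank reserves −$280B, Currency in circulation +$48B
Commercial banking system:
  Assets:      Reserves at CB −$280B, Foreign assets +$331B
  Liabilities: Checkable deposits −$48B, Borrowings from CB +$99B
So the change in checkable deposits held by the non-bank public at commercial banks is -$48 billion.

-$48 billion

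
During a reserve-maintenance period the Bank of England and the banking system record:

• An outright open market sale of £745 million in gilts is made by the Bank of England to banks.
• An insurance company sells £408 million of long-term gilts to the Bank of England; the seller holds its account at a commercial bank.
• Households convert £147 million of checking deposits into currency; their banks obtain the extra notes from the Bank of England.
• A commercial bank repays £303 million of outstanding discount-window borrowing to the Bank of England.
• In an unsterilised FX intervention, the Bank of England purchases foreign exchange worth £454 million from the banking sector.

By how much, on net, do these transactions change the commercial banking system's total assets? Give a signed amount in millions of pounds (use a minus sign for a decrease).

Bank of England balance sheet:
  Assets:      Securities −£337M, Loans to banks −£303M, Foreign assets +£454M
  Liabilities: Bank reserves −£333M, Currency in circulation +£147M
Commercial banking system:
  Assets:      Reserves at CB −£333M, Securities +£745M, Foreign assets −£454M
  Liabilities: Checkable deposits +£261M, Borrowings from CB −£303M
Change in total bank assets = -£42 million.

-£42 million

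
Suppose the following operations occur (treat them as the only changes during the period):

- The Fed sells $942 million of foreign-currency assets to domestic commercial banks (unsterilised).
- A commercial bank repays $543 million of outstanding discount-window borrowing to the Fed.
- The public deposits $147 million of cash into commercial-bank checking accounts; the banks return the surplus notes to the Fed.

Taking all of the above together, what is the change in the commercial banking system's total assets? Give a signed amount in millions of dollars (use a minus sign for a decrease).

-$396 million

FX sale $942 million: just an asset swap on bank balance sheets → 0.
Discount-window repayment $543 million: bank balance sheets shrink → −$543M.
Currency deposit $147 million: bank balance sheets expand → +$147M.
Net: 0 − 543 + 147 = -$396 million.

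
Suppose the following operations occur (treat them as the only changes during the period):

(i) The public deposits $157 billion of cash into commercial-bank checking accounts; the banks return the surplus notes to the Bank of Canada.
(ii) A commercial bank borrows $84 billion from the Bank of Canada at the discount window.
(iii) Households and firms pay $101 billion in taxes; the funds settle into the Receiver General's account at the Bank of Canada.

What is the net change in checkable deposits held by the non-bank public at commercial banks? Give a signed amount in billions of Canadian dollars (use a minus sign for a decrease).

Currency deposit $157 billion: non-bank counterparties' bank balances rise → +$157B.
Discount-window loan $84 billion: the counterparty is a bank, so public deposits are unchanged → 0.
Government account inflow $101 billion: non-bank counterparties' bank balances fall → −$101B.
Net: 157 + 0 − 101 = +$56 billion.

+$56 billion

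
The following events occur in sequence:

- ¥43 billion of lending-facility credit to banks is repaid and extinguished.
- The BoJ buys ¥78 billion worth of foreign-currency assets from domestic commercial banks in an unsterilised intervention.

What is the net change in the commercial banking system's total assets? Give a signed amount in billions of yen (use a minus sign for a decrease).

BoJ balance sheet:
  Assets:      Loans to banks −¥43B, Foreign assets +¥78B
  Liabilities: Bank reserves +¥35B
Commercial banking system:
  Assets:      Reserves at CB +¥35B, Foreign assets −¥78B
  Liabilities: Borrowings from CB −¥43B
Change in total bank assets = -¥43 billion.

-¥43 billion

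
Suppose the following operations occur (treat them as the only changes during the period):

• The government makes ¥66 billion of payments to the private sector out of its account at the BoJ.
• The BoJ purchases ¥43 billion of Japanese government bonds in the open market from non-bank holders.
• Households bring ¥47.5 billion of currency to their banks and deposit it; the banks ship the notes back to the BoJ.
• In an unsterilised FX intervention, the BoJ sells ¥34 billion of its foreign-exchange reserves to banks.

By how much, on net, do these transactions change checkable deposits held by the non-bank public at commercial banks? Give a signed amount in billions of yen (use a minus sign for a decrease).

Government spending ¥66 billion: non-bank counterparties' bank balances rise → +¥66B.
Asset purchase (from non-banks) ¥43 billion: non-bank counterparties' bank balances rise → +¥43B.
Currency deposit ¥47.5 billion: non-bank counterparties' bank balances rise → +¥47.5B.
FX sale ¥34 billion: the counterparty is a bank, so public deposits are unchanged → 0.
Net: 66 + 43 + 47.5 + 0 = +¥156.5 billion.

+¥156.5 billion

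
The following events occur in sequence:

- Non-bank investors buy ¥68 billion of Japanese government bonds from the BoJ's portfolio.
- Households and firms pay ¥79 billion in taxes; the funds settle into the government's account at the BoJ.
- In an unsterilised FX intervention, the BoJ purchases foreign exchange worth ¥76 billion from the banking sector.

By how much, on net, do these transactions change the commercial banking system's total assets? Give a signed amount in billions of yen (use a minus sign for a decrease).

-¥147 billion

Asset sale (to non-banks) ¥68 billion: bank balance sheets shrink → −¥68B.
Government account inflow ¥79 billion: bank balance sheets shrink → −¥79B.
FX purchase ¥76 billion: just an asset swap on bank balance sheets → 0.
Net: −68 − 79 + 0 = -¥147 billion.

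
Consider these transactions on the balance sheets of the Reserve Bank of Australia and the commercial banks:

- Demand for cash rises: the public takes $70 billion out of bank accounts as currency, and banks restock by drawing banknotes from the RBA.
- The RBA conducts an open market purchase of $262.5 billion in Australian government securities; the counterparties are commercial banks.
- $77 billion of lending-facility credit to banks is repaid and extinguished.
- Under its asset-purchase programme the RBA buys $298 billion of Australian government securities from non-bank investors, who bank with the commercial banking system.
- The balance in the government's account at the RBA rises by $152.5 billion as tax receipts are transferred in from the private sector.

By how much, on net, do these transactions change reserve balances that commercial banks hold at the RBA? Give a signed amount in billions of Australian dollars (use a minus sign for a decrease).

Currency withdrawal $70 billion: banks swap reserves for currency → −$70B.
OMO purchase (from banks) $262.5 billion: the RBA pays by crediting reserve accounts → +$262.5B.
Discount-window repayment $77 billion: repayment is debited from reserves → −$77B.
Asset purchase (from non-banks) $298 billion: the RBA pays by crediting reserve accounts → +$298B.
Government account inflow $152.5 billion: funds move from bank reserves into the government account → −$152.5B.
Net: −70 + 262.5 − 77 + 298 − 152.5 = +$261 billion.

+$261 billion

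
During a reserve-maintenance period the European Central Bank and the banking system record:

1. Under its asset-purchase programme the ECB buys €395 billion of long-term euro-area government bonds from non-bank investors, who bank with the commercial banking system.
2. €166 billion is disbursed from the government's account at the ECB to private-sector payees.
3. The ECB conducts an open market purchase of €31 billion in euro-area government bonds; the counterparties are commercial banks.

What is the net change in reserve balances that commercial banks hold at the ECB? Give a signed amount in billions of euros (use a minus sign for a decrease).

+€592 billion

Asset purchase (from non-banks) €395 billion: the ECB pays by crediting reserve accounts → +€395B.
Government spending €166 billion: government payments flow into bank reserve accounts → +€166B.
OMO purchase (from banks) €31 billion: the ECB pays by crediting reserve accounts → +€31B.
Net: 395 + 166 + 31 = +€592 billion.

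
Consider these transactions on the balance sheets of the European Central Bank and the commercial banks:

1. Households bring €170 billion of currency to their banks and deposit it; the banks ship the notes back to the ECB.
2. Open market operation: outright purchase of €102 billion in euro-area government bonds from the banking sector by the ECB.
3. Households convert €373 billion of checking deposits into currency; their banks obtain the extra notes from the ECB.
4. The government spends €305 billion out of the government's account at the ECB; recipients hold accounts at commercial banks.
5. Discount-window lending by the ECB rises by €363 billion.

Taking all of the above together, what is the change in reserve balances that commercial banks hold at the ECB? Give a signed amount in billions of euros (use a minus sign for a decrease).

Currency deposit €170 billion: returned notes are swapped for reserve credit → +€170B.
OMO purchase (from banks) €102 billion: the ECB pays by crediting reserve accounts → +€102B.
Currency withdrawal €373 billion: banks swap reserves for currency → −€373B.
Government spending €305 billion: government payments flow into bank reserve accounts → +€305B.
Discount-window loan €363 billion: the loan is credited to the bank's reserve account → +€363B.
Net: 170 + 102 − 373 + 305 + 363 = +€567 billion.

+€567 billion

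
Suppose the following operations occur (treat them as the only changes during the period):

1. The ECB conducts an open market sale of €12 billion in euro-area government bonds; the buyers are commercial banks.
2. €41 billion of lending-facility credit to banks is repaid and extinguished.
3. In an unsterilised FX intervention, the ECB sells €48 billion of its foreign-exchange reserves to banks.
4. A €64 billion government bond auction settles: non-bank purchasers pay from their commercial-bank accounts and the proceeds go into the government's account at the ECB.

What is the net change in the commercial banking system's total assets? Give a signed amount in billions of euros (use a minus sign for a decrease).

-€105 billion

OMO sale (to banks) €12 billion: just an asset swap on bank balance sheets → 0.
Discount-window repayment €41 billion: bank balance sheets shrink → −€41B.
FX sale €48 billion: just an asset swap on bank balance sheets → 0.
Government account inflow €64 billion: bank balance sheets shrink → −€64B.
Net: 0 − 41 + 0 − 64 = -€105 billion.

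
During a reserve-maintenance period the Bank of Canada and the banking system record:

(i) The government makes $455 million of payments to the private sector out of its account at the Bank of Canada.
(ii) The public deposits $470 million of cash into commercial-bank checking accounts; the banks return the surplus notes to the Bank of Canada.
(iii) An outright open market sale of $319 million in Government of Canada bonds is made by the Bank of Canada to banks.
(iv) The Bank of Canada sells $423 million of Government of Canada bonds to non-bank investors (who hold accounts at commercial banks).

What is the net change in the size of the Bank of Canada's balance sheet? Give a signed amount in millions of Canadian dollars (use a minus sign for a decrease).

Bank of Canada balance sheet:
  Assets:      Securities −$742M
  Liabilities: Bank reserves +$183M, Currency in circulation −$470M, Government deposits −$455M
Change in total Bank of Canada assets = -$742 million.

-$742 million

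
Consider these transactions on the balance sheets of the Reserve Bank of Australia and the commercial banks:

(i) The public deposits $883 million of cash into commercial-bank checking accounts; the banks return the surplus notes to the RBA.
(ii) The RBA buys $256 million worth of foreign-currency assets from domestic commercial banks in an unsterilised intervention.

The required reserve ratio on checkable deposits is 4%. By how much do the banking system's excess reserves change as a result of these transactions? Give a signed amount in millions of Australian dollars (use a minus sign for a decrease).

Currency deposit $883 million: reserves +$883M, deposits +$883M.
FX purchase $256 million: reserves +$256M, deposits 0.
Totals: Δreserves = +$1139M, Δdeposits = +$883M.
Δrequired reserves = 4% × +$883M = +$35.32M.
Δexcess reserves = Δreserves − Δrequired = +$1139M − (+$35.32M) = +$1103.68 million.

+$1103.68 million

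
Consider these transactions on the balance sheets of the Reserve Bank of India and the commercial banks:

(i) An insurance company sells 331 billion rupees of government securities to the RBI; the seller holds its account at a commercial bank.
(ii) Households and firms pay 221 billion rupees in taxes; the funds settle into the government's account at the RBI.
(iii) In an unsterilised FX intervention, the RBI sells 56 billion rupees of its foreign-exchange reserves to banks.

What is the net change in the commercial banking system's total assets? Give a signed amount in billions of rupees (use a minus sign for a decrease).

+110 billion

Asset purchase (from non-banks) 331 billion rupees: bank balance sheets expand → +331B.
Government account inflow 221 billion rupees: bank balance sheets shrink → −221B.
FX sale 56 billion rupees: just an asset swap on bank balance sheets → 0.
Net: 331 − 221 + 0 = +110 billion.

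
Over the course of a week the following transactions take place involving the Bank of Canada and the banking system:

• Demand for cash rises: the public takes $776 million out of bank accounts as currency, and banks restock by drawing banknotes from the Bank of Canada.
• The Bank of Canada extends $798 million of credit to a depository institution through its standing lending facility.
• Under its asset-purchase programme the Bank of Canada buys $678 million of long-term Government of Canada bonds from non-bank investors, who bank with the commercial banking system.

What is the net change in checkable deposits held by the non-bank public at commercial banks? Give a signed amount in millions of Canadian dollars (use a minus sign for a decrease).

-$98 million

Bank of Canada balance sheet:
  Assets:      Securities +$678M, Loans to banks +$798M
  Liabilities: Bank reserves +$700M, Currency in circulation +$776M
Commercial banking system:
  Assets:      Reserves at CB +$700M
  Liabilities: Checkable deposits −$98M, Borrowings from CB +$798M
So the change in checkable deposits held by the non-bank public at commercial banks is -$98 million.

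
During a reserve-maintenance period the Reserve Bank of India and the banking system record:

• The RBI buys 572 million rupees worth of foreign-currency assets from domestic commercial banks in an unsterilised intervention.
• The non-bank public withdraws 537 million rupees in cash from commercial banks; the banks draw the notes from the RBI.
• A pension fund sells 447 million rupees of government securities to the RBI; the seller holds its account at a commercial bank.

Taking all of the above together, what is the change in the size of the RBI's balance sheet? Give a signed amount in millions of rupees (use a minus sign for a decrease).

+1019 million

RBI balance sheet:
  Assets:      Securities +447M, Foreign assets +572M
  Liabilities: Bank reserves +482M, Currency in circulation +537M
Commercial banking system:
  Assets:      Reserves at CB +482M, Foreign assets −572M
  Liabilities: Checkable deposits −90M
Change in total RBI assets = +1019 million.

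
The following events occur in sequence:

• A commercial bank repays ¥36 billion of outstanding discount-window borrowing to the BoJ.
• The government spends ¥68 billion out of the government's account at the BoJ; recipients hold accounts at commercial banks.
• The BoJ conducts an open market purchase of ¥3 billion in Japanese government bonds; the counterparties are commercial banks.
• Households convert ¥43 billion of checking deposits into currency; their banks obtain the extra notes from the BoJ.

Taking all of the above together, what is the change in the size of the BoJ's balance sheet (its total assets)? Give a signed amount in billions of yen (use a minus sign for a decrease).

-¥33 billion

Discount-window repayment ¥36 billion: a BoJ asset is shed → −¥36B.
Government spending ¥68 billion: only the composition of liabilities changes → 0.
OMO purchase (from banks) ¥3 billion: a BoJ asset is acquired → +¥3B.
Currency withdrawal ¥43 billion: only the composition of liabilities changes → 0.
Net: −36 + 0 + 3 + 0 = -¥33 billion.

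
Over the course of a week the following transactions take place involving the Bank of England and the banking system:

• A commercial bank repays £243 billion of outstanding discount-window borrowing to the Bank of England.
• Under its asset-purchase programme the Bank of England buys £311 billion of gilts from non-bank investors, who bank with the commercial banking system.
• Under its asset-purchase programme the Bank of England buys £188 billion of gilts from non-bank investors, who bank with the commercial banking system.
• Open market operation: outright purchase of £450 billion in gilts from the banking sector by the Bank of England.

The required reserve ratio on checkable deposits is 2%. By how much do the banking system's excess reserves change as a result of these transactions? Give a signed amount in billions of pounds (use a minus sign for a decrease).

Discount-window repayment £243 billion: reserves −£243B, deposits 0.
Asset purchase (from non-banks) £311 billion: reserves +£311B, deposits +£311B.
Asset purchase (from non-banks) £188 billion: reserves +£188B, deposits +£188B.
OMO purchase (from banks) £450 billion: reserves +£450B, deposits 0.
Totals: Δreserves = +£706B, Δdeposits = +£499B.
Δrequired reserves = 2% × +£499B = +£9.98B.
Δexcess reserves = Δreserves − Δrequired = +£706B − (+£9.98B) = +£696.02 billion.

+£696.02 billion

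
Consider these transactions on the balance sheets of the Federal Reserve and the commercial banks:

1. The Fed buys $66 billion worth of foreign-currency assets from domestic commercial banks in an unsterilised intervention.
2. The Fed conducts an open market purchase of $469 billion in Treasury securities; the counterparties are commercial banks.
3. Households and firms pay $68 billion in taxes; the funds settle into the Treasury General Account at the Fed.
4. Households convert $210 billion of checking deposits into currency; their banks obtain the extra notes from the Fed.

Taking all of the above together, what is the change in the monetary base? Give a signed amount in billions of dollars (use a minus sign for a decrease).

+$467 billion

Fed balance sheet:
  Assets:      Securities +$469B, Foreign assets +$66B
  Liabilities: Bank reserves +$257B, Currency in circulation +$210B, Government deposits +$68B
Monetary base = currency + reserves: +$210B + (+$257B) = +$467 billion.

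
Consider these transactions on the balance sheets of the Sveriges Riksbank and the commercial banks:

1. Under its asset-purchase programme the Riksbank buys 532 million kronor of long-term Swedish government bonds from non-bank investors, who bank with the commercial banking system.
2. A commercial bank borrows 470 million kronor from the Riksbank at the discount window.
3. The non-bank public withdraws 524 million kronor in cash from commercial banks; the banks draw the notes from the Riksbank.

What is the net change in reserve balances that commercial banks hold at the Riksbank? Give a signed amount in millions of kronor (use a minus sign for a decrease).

Riksbank balance sheet:
  Assets:      Securities +532M, Loans to banks +470M
  Liabilities: Bank reserves +478M, Currency in circulation +524M
So the change in reserve balances that commercial banks hold at the Riksbank is +478 million.

+478 million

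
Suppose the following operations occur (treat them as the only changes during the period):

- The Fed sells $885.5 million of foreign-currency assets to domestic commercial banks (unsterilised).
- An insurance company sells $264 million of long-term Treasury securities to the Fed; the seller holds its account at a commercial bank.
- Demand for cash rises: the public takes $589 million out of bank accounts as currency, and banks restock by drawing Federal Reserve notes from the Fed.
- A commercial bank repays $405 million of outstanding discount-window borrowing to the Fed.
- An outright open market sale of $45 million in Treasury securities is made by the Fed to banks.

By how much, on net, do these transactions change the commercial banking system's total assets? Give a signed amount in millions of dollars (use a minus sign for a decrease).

FX sale $885.5 million: just an asset swap on bank balance sheets → 0.
Asset purchase (from non-banks) $264 million: bank balance sheets expand → +$264M.
Currency withdrawal $589 million: bank balance sheets shrink → −$589M.
Discount-window repayment $405 million: bank balance sheets shrink → −$405M.
OMO sale (to banks) $45 million: just an asset swap on bank balance sheets → 0.
Net: 0 + 264 − 589 − 405 + 0 = -$730 million.

-$730 million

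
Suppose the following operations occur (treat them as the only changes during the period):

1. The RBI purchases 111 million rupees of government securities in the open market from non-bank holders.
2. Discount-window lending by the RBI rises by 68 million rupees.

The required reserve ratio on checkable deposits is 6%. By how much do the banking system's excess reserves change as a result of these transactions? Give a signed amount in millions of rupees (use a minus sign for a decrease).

+172.34 million

Asset purchase (from non-banks) 111 million rupees: reserves +111M, deposits +111M.
Discount-window loan 68 million rupees: reserves +68M, deposits 0.
Totals: Δreserves = +179M, Δdeposits = +111M.
Δrequired reserves = 6% × +111M = +6.66M.
Δexcess reserves = Δreserves − Δrequired = +179M − (+6.66M) = +172.34 million.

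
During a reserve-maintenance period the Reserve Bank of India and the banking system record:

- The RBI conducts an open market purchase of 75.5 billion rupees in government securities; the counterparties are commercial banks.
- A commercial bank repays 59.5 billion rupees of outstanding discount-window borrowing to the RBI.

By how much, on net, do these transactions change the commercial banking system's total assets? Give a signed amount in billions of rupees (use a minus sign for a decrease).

-59.5 billion

OMO purchase (from banks) 75.5 billion rupees: just an asset swap on bank balance sheets → 0.
Discount-window repayment 59.5 billion rupees: bank balance sheets shrink → −59.5B.
Net: 0 − 59.5 = -59.5 billion.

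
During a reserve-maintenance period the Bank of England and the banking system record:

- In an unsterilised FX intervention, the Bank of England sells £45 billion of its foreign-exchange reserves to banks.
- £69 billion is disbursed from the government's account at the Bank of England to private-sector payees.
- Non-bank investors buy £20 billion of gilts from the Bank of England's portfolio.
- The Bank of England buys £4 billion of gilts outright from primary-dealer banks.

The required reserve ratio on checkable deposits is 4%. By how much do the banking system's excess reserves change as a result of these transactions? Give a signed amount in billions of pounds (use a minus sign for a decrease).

+£6.04 billion

FX sale £45 billion: reserves −£45B, deposits 0.
Government spending £69 billion: reserves +£69B, deposits +£69B.
Asset sale (to non-banks) £20 billion: reserves −£20B, deposits −£20B.
OMO purchase (from banks) £4 billion: reserves +£4B, deposits 0.
Totals: Δreserves = +£8B, Δdeposits = +£49B.
Δrequired reserves = 4% × +£49B = +£1.96B.
Δexcess reserves = Δreserves − Δrequired = +£8B − (+£1.96B) = +£6.04 billion.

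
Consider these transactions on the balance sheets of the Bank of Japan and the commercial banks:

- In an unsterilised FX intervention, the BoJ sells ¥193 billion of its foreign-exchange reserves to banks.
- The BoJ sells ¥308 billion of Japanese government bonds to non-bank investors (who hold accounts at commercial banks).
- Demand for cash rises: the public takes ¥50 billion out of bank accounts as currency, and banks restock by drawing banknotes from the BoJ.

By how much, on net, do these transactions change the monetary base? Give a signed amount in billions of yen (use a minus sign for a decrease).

BoJ balance sheet:
  Assets:      Securities −¥308B, Foreign assets −¥193B
  Liabilities: Bank reserves −¥551B, Currency in circulation +¥50B
Commercial banking system:
  Assets:      Reserves at CB −¥551B, Foreign assets +¥193B
  Liabilities: Checkable deposits −¥358B
Monetary base = currency + reserves: +¥50B + (−¥551B) = -¥501 billion.

-¥501 billion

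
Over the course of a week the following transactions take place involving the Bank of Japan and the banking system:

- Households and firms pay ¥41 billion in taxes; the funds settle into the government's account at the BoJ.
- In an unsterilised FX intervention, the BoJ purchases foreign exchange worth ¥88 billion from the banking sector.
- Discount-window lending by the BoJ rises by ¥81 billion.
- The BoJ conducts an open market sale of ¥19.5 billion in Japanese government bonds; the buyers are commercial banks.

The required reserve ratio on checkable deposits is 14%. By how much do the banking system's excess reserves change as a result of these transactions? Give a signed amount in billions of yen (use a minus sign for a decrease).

+¥114.24 billion

Government account inflow ¥41 billion: reserves −¥41B, deposits −¥41B.
FX purchase ¥88 billion: reserves +¥88B, deposits 0.
Discount-window loan ¥81 billion: reserves +¥81B, deposits 0.
OMO sale (to banks) ¥19.5 billion: reserves −¥19.5B, deposits 0.
Totals: Δreserves = +¥108.5B, Δdeposits = −¥41B.
Δrequired reserves = 14% × −¥41B = −¥5.74B.
Δexcess reserves = Δreserves − Δrequired = +¥108.5B − (−¥5.74B) = +¥114.24 billion.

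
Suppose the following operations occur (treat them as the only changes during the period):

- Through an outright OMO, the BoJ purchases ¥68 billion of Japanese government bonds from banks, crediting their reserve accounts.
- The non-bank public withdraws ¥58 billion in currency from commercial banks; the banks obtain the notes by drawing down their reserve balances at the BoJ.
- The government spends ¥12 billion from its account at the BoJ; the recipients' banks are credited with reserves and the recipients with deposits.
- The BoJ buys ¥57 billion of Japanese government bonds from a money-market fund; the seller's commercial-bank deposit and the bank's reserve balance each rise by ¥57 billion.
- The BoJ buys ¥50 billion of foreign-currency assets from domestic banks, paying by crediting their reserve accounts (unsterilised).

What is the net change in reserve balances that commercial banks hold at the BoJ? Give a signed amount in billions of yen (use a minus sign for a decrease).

+¥129 billion

BoJ balance sheet:
  Assets:      Securities +¥125B, Foreign assets +¥50B
  Liabilities: Bank reserves +¥129B, Currency in circulation +¥58B, Government deposits −¥12B
Commercial banking system:
  Assets:      Reserves at CB +¥129B, Securities −¥68B, Foreign assets −¥50B
  Liabilities: Checkable deposits +¥11B
So the change in reserve balances that commercial banks hold at the BoJ is +¥129 billion.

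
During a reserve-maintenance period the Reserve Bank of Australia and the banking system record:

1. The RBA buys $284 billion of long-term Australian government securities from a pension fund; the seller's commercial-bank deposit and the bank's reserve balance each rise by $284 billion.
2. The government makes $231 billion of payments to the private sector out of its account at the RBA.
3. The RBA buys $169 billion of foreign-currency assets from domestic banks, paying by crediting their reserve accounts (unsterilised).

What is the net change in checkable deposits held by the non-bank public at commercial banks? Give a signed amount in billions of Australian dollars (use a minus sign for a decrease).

+$515 billion

RBA balance sheet:
  Assets:      Securities +$284B, Foreign assets +$169B
  Liabilities: Bank reserves +$684B, Government deposits −$231B
Commercial banking system:
  Assets:      Reserves at CB +$684B, Foreign assets −$169B
  Liabilities: Checkable deposits +$515B
So the change in checkable deposits held by the non-bank public at commercial banks is +$515 billion.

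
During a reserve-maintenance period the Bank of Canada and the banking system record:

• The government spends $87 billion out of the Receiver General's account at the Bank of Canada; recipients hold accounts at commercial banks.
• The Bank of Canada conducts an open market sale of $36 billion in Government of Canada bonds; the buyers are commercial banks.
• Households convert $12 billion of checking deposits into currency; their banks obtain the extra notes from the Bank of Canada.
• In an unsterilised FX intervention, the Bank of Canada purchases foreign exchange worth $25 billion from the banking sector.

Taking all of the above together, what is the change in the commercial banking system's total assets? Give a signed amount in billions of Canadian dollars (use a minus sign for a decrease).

Bank of Canada balance sheet:
  Assets:      Securities −$36B, Foreign assets +$25B
  Liabilities: Bank reserves +$64B, Currency in circulation +$12B, Government deposits −$87B
Commercial banking system:
  Assets:      Reserves at CB +$64B, Securities +$36B, Foreign assets −$25B
  Liabilities: Checkable deposits +$75B
Change in total bank assets = +$75 billion.

+$75 billion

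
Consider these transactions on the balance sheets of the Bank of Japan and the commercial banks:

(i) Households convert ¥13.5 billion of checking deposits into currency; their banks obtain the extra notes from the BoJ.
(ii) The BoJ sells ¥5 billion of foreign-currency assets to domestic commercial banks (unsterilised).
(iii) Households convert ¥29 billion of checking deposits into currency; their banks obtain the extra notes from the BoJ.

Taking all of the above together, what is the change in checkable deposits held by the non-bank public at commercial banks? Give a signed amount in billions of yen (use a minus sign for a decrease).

-¥42.5 billion

BoJ balance sheet:
  Assets:      Foreign assets −¥5B
  Liabilities: Bank reserves −¥47.5B, Currency in circulation +¥42.5B
Commercial banking system:
  Assets:      Reserves at CB −¥47.5B, Foreign assets +¥5B
  Liabilities: Checkable deposits −¥42.5B
So the change in checkable deposits held by the non-bank public at commercial banks is -¥42.5 billion.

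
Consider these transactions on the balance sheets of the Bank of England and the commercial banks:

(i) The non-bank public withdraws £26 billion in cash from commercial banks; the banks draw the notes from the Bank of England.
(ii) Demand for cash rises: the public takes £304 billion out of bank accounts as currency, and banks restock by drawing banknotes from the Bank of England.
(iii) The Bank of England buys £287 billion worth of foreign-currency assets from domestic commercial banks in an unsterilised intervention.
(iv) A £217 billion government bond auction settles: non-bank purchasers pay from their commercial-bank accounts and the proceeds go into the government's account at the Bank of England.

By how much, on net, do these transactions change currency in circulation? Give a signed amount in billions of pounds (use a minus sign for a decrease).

Bank of England balance sheet:
  Assets:      Foreign assets +£287B
  Liabilities: Bank reserves −£260B, Currency in circulation +£330B, Government deposits +£217B
Commercial banking system:
  Assets:      Reserves at CB −£260B, Foreign assets −£287B
  Liabilities: Checkable deposits −£547B
So the change in currency in circulation is +£330 billion.

+£330 billion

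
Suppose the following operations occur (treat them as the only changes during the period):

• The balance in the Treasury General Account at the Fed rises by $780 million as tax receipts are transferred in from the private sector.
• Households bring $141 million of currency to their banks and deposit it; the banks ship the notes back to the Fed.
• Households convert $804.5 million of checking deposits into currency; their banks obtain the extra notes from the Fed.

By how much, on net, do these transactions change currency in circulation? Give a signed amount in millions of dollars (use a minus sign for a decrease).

Government account inflow $780 million: no currency enters or leaves circulation → 0.
Currency deposit $141 million: notes return to the central bank → −$141M.
Currency withdrawal $804.5 million: notes leave the central bank → +$804.5M.
Net: 0 − 141 + 804.5 = +$663.5 million.

+$663.5 million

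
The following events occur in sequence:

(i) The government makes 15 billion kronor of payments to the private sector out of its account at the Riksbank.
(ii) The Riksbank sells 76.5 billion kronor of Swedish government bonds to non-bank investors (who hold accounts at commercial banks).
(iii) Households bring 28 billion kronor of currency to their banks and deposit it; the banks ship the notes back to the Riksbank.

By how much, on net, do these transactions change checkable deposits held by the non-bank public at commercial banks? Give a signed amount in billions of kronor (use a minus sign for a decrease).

Riksbank balance sheet:
  Assets:      Securities −76.5B
  Liabilities: Bank reserves −33.5B, Currency in circulation −28B, Government deposits −15B
Commercial banking system:
  Assets:      Reserves at CB −33.5B
  Liabilities: Checkable deposits −33.5B
So the change in checkable deposits held by the non-bank public at commercial banks is -33.5 billion.

-33.5 billion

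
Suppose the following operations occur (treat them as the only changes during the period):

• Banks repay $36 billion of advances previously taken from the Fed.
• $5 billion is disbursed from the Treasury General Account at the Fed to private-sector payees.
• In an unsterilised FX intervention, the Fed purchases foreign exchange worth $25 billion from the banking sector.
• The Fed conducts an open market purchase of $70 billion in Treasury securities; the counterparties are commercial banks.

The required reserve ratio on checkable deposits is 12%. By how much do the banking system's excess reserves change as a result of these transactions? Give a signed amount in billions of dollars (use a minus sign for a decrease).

Discount-window repayment $36 billion: reserves −$36B, deposits 0.
Government spending $5 billion: reserves +$5B, deposits +$5B.
FX purchase $25 billion: reserves +$25B, deposits 0.
OMO purchase (from banks) $70 billion: reserves +$70B, deposits 0.
Totals: Δreserves = +$64B, Δdeposits = +$5B.
Δrequired reserves = 12% × +$5B = +$0.6B.
Δexcess reserves = Δreserves − Δrequired = +$64B − (+$0.6B) = +$63.4 billion.

+$63.4 billion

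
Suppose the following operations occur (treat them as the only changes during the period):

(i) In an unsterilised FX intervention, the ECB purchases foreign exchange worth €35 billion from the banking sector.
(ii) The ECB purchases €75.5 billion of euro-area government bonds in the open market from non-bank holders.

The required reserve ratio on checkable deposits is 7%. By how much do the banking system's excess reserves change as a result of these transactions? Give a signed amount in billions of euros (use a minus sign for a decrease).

+€105.215 billion

FX purchase €35 billion: reserves +€35B, deposits 0.
Asset purchase (from non-banks) €75.5 billion: reserves +€75.5B, deposits +€75.5B.
Totals: Δreserves = +€110.5B, Δdeposits = +€75.5B.
Δrequired reserves = 7% × +€75.5B = +€5.285B.
Δexcess reserves = Δreserves − Δrequired = +€110.5B − (+€5.285B) = +€105.215 billion.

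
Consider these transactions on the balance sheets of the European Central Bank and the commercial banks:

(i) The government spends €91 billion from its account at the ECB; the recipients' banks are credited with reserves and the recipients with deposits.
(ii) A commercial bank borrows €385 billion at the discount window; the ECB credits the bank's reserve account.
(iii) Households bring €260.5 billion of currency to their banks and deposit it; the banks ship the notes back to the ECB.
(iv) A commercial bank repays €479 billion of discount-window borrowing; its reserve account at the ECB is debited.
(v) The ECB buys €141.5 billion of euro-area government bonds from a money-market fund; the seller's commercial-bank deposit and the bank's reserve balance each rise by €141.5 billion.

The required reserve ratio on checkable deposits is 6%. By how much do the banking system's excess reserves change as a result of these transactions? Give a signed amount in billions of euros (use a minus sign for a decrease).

+€369.42 billion

Government spending €91 billion: reserves +€91B, deposits +€91B.
Discount-window loan €385 billion: reserves +€385B, deposits 0.
Currency deposit €260.5 billion: reserves +€260.5B, deposits +€260.5B.
Discount-window repayment €479 billion: reserves −€479B, deposits 0.
Asset purchase (from non-banks) €141.5 billion: reserves +€141.5B, deposits +€141.5B.
Totals: Δreserves = +€399B, Δdeposits = +€493B.
Δrequired reserves = 6% × +€493B = +€29.58B.
Δexcess reserves = Δreserves − Δrequired = +€399B − (+€29.58B) = +€369.42 billion.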